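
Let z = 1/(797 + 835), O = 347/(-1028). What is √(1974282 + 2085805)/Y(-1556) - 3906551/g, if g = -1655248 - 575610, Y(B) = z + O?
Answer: 3906551/2230858 - 419424*√4060087/141319 ≈ -5978.5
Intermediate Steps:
O = -347/1028 (O = 347*(-1/1028) = -347/1028 ≈ -0.33755)
z = 1/1632 ≈ 0.00061275
Y(B) = -141319/419424 (Y(B) = 1/1632 - 347/1028 = -141319/419424)
g = -2230858
√(1974282 + 2085805)/Y(-1556) - 3906551/g = √(1974282 + 2085805)/(-141319/419424) - 3906551/(-2230858) = √4060087*(-419424/141319) - 3906551*(-1/2230858) = -419424*√4060087/141319 + 3906551/2230858 = 3906551/2230858 - 419424*√4060087/141319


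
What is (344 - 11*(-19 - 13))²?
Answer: 484416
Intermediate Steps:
(344 - 11*(-19 - 13))² = (344 - 11*(-32))² = (344 + 352)² = 696² = 484416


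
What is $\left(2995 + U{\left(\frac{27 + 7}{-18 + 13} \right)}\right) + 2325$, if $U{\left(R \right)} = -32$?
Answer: $5288$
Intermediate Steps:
$\left(2995 + U{\left(\frac{27 + 7}{-18 + 13} \right)}\right) + 2325 = \left(2995 - 32\right) + 2325 = 2963 + 2325 = 5288$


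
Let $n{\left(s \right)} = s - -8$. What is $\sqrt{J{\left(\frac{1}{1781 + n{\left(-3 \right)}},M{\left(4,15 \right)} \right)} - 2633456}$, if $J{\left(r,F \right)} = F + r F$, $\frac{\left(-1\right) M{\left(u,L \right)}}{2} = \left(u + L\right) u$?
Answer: $\frac{2 i \sqrt{1454410065}}{47} \approx 1622.8 i$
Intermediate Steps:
$n{\left(s \right)} = 8 + s$ ($n{\left(s \right)} = s + 8 = 8 + s$)
$M{\left(u,L \right)} = - 2 u \left(L + u\right)$ ($M{\left(u,L \right)} = - 2 \left(u + L\right) u = - 2 \left(L + u\right) u = - 2 u \left(L + u\right)$)
$J{\left(r,F \right)} = F + F r$
$\sqrt{J{\left(\frac{1}{1781 + n{\left(-3 \right)}},M{\left(4,15 \right)} \right)} - 2633456} = \sqrt{\left(-2\right) 4 \left(15 + 4\right) \left(1 + \frac{1}{1781 + \left(8 - 3\right)}\right) - 2633456} = \sqrt{\left(-2\right) 4 \cdot 19 \left(1 + \frac{1}{1781 + 5}\right) - 2633456} = \sqrt{- 152 \left(1 + \frac{1}{1786}\right) - 2633456} = \sqrt{\left(-152\right) \frac{1787}{1786} - 2633456} = \sqrt{- \frac{7148}{47} - 2633456} = \sqrt{- \frac{123779580}{47}} = \frac{2 i \sqrt{1454410065}}{47}$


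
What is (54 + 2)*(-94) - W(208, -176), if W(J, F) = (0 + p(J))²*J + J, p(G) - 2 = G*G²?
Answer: -16843934261319840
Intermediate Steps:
p(G) = 2 + G³ (p(G) = 2 + G*G² = 2 + G³)
W(J, F) = J + J*(2 + J³)² (W(J, F) = (0 + (2 + J³))²*J + J = (2 + J³)²*J + J = J*(2 + J³)² + J = J + J*(2 + J³)²)
(54 + 2)*(-94) - W(208, -176) = (54 + 2)*(-94) - 208*(1 + (2 + 208³)²) = 56*(-94) - 208*(1 + (2 + 8998912)²) = -5264 - 208*(1 + 8998914²) = -5264 - 208*(1 + 80980453179396) = -5264 - 208*80980453179397 = -5264 - 1*16843934261314576 = -5264 - 16843934261314576 = -16843934261319840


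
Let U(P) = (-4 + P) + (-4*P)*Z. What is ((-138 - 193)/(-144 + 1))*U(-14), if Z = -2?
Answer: -3310/11 ≈ -300.91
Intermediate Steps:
U(P) = -4 + 9*P (U(P) = (-4 + P) - 4*P*(-2) = (-4 + P) + 8*P = -4 + 9*P)
((-138 - 193)/(-144 + 1))*U(-14) = ((-138 - 193)/(-144 + 1))*(-4 + 9*(-14)) = (-331/(-143))*(-4 - 126) = -331*(-1/143)*(-130) = (331/143)*(-130) = -3310/11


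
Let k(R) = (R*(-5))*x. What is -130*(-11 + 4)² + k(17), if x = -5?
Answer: -5945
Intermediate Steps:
k(R) = 25*R (k(R) = (R*(-5))*(-5) = -5*R*(-5) = 25*R)
-130*(-11 + 4)² + k(17) = -130*(-11 + 4)² + 25*17 = -130*(-7)² + 425 = -130*49 + 425 = -6370 + 425 = -5945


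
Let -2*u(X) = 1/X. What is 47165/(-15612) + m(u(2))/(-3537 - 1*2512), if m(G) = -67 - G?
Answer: -71064746/23609247 ≈ -3.0100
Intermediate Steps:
u(X) = -1/(2*X)
47165/(-15612) + m(u(2))/(-3537 - 1*2512) = 47165/(-15612) + (-67 - (-1)/(2*2))/(-3537 - 1*2512) = 47165*(-1/15612) + (-67 - (-1)/(2*2))/(-3537 - 2512) = -47165/15612 + (-67 - 1*(-1/4))/(-6049) = -47165/15612 + (-67 + 1/4)*(-1/6049) = -47165/15612 - 267/4*(-1/6049) = -47165/15612 + 267/24196 = -71064746/23609247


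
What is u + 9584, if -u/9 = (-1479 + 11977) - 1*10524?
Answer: 9818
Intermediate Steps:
u = 234 (u = -9*((-1479 + 11977) - 1*10524) = -9*(10498 - 10524) = -9*(-26) = 234)
u + 9584 = 234 + 9584 = 9818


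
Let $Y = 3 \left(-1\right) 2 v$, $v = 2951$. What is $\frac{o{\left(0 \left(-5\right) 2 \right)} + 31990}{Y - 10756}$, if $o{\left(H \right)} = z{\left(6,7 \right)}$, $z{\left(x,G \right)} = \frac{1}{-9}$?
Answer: $- \frac{287909}{256158} \approx -1.124$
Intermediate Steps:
$z{\left(x,G \right)} = - \frac{1}{9}$
$o{\left(H \right)} = - \frac{1}{9}$
$Y = -17706$ ($Y = 3 \left(-1\right) 2 \cdot 2951 = \left(-3\right) 2 \cdot 2951 = \left(-6\right) 2951 = -17706$)
$\frac{o{\left(0 \left(-5\right) 2 \right)} + 31990}{Y - 10756} = \frac{- \frac{1}{9} + 31990}{-17706 - 10756} = \frac{287909}{9 \left(-28462\right)} = \frac{287909}{9} \left(- \frac{1}{28462}\right) = - \frac{287909}{256158}$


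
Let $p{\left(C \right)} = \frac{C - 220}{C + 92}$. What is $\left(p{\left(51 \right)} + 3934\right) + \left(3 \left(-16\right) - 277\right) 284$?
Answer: $- \frac{972039}{11} \approx -88367.0$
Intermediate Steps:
$p{\left(C \right)} = \frac{-220 + C}{92 + C}$
$\left(p{\left(51 \right)} + 3934\right) + \left(3 \left(-16\right) - 277\right) 284 = \left(\frac{-220 + 51}{92 + 51} + 3934\right) + \left(3 \left(-16\right) - 277\right) 284 = \left(\frac{1}{143} \left(-169\right) + 3934\right) + \left(-48 - 277\right) 284 = \left(\frac{1}{143} \left(-169\right) + 3934\right) - 92300 = \left(- \frac{13}{11} + 3934\right) - 92300 = \frac{43261}{11} - 92300 = - \frac{972039}{11}$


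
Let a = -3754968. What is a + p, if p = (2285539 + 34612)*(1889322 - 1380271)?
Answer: 1181071431733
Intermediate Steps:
p = 1181075186701 (p = 2320151*509051 = 1181075186701)
a + p = -3754968 + 1181075186701 = 1181071431733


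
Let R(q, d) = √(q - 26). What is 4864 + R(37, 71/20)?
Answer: 4864 + √11 ≈ 4867.3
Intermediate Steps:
R(q, d) = √(-26 + q)
4864 + R(37, 71/20) = 4864 + √(-26 + 37) = 4864 + √11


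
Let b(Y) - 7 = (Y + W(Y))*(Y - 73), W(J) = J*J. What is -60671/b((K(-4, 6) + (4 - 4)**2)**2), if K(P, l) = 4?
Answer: 60671/15497 ≈ 3.9150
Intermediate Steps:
W(J) = J**2
b(Y) = 7 + (-73 + Y)*(Y + Y**2) (b(Y) = 7 + (Y + Y**2)*(Y - 73) = 7 + (Y + Y**2)*(-73 + Y) = 7 + (-73 + Y)*(Y + Y**2))
-60671/b((K(-4, 6) + (4 - 4)**2)**2) = -60671/(7 + ((4 + (4 - 4)**2)**2)**3 - 73*(4 + (4 - 4)**2)**2 - 72*(4 + (4 - 4)**2)**4) = -60671/(7 + ((4 + 0**2)**2)**3 - 73*(4 + 0**2)**2 - 72*(4 + 0**2)**4) = -60671/(7 + ((4 + 0)**2)**3 - 73*(4 + 0)**2 - 72*(4 + 0)**4) = -60671/(7 + (4**2)**3 - 73*4**2 - 72*(4**2)**2) = -60671/(7 + 16**3 - 73*16 - 72*16**2) = -60671/(7 + 4096 - 1168 - 72*256) = -60671/(7 + 4096 - 1168 - 18432) = -60671/(-15497) = -60671*(-1/15497) = 60671/15497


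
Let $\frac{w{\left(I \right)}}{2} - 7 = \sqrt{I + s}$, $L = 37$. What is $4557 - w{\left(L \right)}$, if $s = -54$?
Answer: $4543 - 2 i \sqrt{17} \approx 4543.0 - 8.2462 i$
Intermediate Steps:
$w{\left(I \right)} = 14 + 2 \sqrt{-54 + I}$ ($w{\left(I \right)} = 14 + 2 \sqrt{I - 54} = 14 + 2 \sqrt{-54 + I}$)
$4557 - w{\left(L \right)} = 4557 - \left(14 + 2 \sqrt{-54 + 37}\right) = 4557 - \left(14 + 2 \sqrt{-17}\right) = 4557 - \left(14 + 2 i \sqrt{17}\right) = 4543 - 2 i \sqrt{17}$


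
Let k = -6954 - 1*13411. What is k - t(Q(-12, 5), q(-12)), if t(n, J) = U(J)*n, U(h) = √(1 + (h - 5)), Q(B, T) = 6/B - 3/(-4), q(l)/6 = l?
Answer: -20365 - I*√19/2 ≈ -20365.0 - 2.1795*I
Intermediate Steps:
q(l) = 6*l
Q(B, T) = ¾ + 6/B (Q(B, T) = 6/B - 3*(-¼) = 6/B + ¾ = ¾ + 6/B)
U(h) = √(-4 + h) (U(h) = √(1 + (-5 + h)) = √(-4 + h))
t(n, J) = n*√(-4 + J) (t(n, J) = √(-4 + J)*n = n*√(-4 + J))
k = -20365 (k = -6954 - 13411 = -20365)
k - t(Q(-12, 5), q(-12)) = -20365 - (¾ + 6/(-12))*√(-4 + 6*(-12)) = -20365 - (¾ + 6*(-1/12))*√(-4 - 72) = -20365 - (¾ - ½)*√(-76) = -20365 - 2*I*√19/4 = -20365 - I*√19/2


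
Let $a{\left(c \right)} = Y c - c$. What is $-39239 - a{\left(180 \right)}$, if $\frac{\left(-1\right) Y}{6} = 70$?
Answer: $36541$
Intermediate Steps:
$Y = -420$ ($Y = \left(-6\right) 70 = -420$)
$a{\left(c \right)} = - 421 c$ ($a{\left(c \right)} = - 420 c - c = - 421 c$)
$-39239 - a{\left(180 \right)} = -39239 - \left(-421\right) 180 = -39239 - -75780 = -39239 + 75780 = 36541$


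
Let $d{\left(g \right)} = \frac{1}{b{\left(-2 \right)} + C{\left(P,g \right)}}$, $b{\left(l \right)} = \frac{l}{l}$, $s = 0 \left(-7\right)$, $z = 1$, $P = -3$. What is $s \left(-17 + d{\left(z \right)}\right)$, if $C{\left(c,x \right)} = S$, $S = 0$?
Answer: $0$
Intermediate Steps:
$C{\left(c,x \right)} = 0$
$s = 0$
$b{\left(l \right)} = 1$
$d{\left(g \right)} = 1$ ($d{\left(g \right)} = \frac{1}{1 + 0} = 1^{-1} = 1$)
$s \left(-17 + d{\left(z \right)}\right) = 0 \left(-17 + 1\right) = 0 \left(-16\right) = 0$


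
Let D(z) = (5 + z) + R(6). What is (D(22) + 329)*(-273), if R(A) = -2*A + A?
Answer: -95550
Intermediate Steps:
R(A) = -A
D(z) = -1 + z (D(z) = (5 + z) - 1*6 = (5 + z) - 6 = -1 + z)
(D(22) + 329)*(-273) = ((-1 + 22) + 329)*(-273) = (21 + 329)*(-273) = 350*(-273) = -95550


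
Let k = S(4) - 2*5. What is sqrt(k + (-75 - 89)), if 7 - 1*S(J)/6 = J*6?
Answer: 2*I*sqrt(69) ≈ 16.613*I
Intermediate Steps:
S(J) = 42 - 36*J (S(J) = 42 - 6*J*6 = 42 - 36*J)
k = -112 (k = (42 - 36*4) - 2*5 = (42 - 144) - 10 = -102 - 10 = -112)
sqrt(k + (-75 - 89)) = sqrt(-112 + (-75 - 89)) = sqrt(-112 - 164) = sqrt(-276) = 2*I*sqrt(69)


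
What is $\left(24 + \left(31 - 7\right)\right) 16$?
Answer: $768$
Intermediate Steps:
$\left(24 + \left(31 - 7\right)\right) 16 = \left(24 + 24\right) 16 = 48 \cdot 16 = 768$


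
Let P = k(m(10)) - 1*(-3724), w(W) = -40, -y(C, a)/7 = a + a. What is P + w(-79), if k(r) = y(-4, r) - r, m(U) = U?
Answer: 3534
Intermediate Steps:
y(C, a) = -14*a (y(C, a) = -7*(a + a) = -14*a)
k(r) = -15*r (k(r) = -14*r - r = -15*r)
P = 3574 (P = -15*10 - 1*(-3724) = -150 + 3724 = 3574)
P + w(-79) = 3574 - 40 = 3534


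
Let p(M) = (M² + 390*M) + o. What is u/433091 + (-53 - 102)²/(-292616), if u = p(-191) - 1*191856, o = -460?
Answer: -77801791475/126729356056 ≈ -0.61392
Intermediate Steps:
p(M) = -460 + M² + 390*M (p(M) = (M² + 390*M) - 460 = -460 + M² + 390*M)
u = -230325 (u = (-460 + (-191)² + 390*(-191)) - 1*191856 = (-460 + 36481 - 74490) - 191856 = -38469 - 191856 = -230325)
u/433091 + (-53 - 102)²/(-292616) = -230325/433091 + (-53 - 102)²/(-292616) = -230325*1/433091 + (-155)²*(-1/292616) = -230325/433091 + 24025*(-1/292616) = -230325/433091 - 24025/292616 = -77801791475/126729356056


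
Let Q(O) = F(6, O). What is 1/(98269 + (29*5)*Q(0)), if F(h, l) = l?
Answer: 1/98269 ≈ 1.0176e-5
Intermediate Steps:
Q(O) = O
1/(98269 + (29*5)*Q(0)) = 1/(98269 + (29*5)*0) = 1/(98269 + 145*0) = 1/(98269 + 0) = 1/98269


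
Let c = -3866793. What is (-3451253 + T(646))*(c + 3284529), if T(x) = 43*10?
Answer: 2009290003272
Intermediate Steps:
T(x) = 430
(-3451253 + T(646))*(c + 3284529) = (-3451253 + 430)*(-3866793 + 3284529) = -3450823*(-582264) = 2009290003272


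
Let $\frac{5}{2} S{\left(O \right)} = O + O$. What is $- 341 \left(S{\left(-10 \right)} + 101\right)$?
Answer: $-31713$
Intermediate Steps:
$S{\left(O \right)} = \frac{4 O}{5}$ ($S{\left(O \right)} = \frac{2 \left(O + O\right)}{5} = \frac{2 \cdot 2 O}{5} = \frac{4 O}{5}$)
$- 341 \left(S{\left(-10 \right)} + 101\right) = - 341 \left(\frac{4}{5} \left(-10\right) + 101\right) = - 341 \left(-8 + 101\right) = - 341 \cdot 93 = \left(-1\right) 31713 = -31713$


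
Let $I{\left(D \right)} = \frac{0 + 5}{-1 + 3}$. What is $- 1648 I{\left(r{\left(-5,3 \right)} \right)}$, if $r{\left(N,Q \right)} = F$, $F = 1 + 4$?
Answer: $-4120$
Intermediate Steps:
$F = 5$
$r{\left(N,Q \right)} = 5$
$I{\left(D \right)} = \frac{5}{2}$
$- 1648 I{\left(r{\left(-5,3 \right)} \right)} = \left(-1648\right) \frac{5}{2} = -4120$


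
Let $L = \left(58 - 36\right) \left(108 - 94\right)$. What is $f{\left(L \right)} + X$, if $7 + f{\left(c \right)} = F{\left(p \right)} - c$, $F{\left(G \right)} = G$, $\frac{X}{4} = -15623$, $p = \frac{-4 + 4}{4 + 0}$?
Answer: $-62807$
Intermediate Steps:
$p = 0$ ($p = \frac{0}{4} = 0 \cdot \frac{1}{4} = 0$)
$X = -62492$ ($X = 4 \left(-15623\right) = -62492$)
$L = 308$ ($L = 22 \cdot 14 = 308$)
$f{\left(c \right)} = -7 - c$ ($f{\left(c \right)} = -7 + \left(0 - c\right) = -7 - c$)
$f{\left(L \right)} + X = \left(-7 - 308\right) - 62492 = -315 - 62492 = -62807$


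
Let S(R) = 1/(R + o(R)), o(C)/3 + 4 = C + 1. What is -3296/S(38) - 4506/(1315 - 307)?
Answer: -79183855/168 ≈ -4.7133e+5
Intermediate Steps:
o(C) = -9 + 3*C (o(C) = -12 + 3*(C + 1) = -12 + 3*(1 + C) = -12 + (3 + 3*C) = -9 + 3*C)
S(R) = 1/(-9 + 4*R) (S(R) = 1/(R + (-9 + 3*R)) = 1/(-9 + 4*R))
-3296/S(38) - 4506/(1315 - 307) = -3296/(1/(-9 + 4*38)) - 4506/(1315 - 307) = -3296/(1/(-9 + 152)) - 4506/1008 = -3296/(1/143) - 4506*1/1008 = -3296/1/143 - 751/168 = -3296*143 - 751/168 = -471328 - 751/168 = -79183855/168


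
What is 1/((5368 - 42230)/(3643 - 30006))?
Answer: 26363/36862 ≈ 0.71518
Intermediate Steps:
1/((5368 - 42230)/(3643 - 30006)) = 1/(-36862/(-26363)) = 1/(-36862*(-1/26363)) = 1/(36862/26363) = 26363/36862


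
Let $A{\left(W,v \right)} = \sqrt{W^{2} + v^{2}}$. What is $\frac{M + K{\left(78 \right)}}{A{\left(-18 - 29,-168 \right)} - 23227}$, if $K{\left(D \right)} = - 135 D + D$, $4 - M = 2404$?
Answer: $\frac{8292039}{14985086} + \frac{357 \sqrt{30433}}{14985086} \approx 0.55751$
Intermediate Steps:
$M = -2400$ ($M = 4 - 2404 = -2400$)
$K{\left(D \right)} = - 134 D$
$\frac{M + K{\left(78 \right)}}{A{\left(-18 - 29,-168 \right)} - 23227} = \frac{-2400 - 10452}{\sqrt{\left(-18 - 29\right)^{2} + \left(-168\right)^{2}} - 23227} = \frac{-2400 - 10452}{\sqrt{\left(-47\right)^{2} + 28224} - 23227} = - \frac{12852}{\sqrt{2209 + 28224} - 23227} = - \frac{12852}{\sqrt{30433} - 23227} = - \frac{12852}{-23227 + \sqrt{30433}}$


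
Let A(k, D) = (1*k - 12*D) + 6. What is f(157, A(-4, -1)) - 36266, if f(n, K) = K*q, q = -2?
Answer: -36294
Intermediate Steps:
A(k, D) = 6 + k - 12*D (A(k, D) = (k - 12*D) + 6 = 6 + k - 12*D)
f(n, K) = -2*K (f(n, K) = K*(-2) = -2*K)
f(157, A(-4, -1)) - 36266 = -2*(6 - 4 - 12*(-1)) - 36266 = -2*(6 - 4 + 12) - 36266 = -2*14 - 36266 = -28 - 36266 = -36294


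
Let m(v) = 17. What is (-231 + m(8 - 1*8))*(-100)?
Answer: 21400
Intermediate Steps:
(-231 + m(8 - 1*8))*(-100) = (-231 + 17)*(-100) = -214*(-100) = 21400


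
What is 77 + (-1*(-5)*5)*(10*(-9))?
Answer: -2173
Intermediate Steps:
77 + (-1*(-5)*5)*(10*(-9)) = 77 + (5*5)*(-90) = 77 + 25*(-90) = 77 - 2250 = -2173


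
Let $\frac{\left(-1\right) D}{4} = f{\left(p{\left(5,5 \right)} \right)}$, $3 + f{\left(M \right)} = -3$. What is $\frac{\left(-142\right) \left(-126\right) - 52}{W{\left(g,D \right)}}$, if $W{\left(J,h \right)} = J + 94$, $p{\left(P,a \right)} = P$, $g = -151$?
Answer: $- \frac{17840}{57} \approx -312.98$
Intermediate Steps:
$f{\left(M \right)} = -6$ ($f{\left(M \right)} = -3 - 3 = -6$)
$D = 24$ ($D = \left(-4\right) \left(-6\right) = 24$)
$W{\left(J,h \right)} = 94 + J$
$\frac{\left(-142\right) \left(-126\right) - 52}{W{\left(g,D \right)}} = \frac{\left(-142\right) \left(-126\right) - 52}{94 - 151} = \frac{17892 - 52}{-57} = 17840 \left(- \frac{1}{57}\right) = - \frac{17840}{57}$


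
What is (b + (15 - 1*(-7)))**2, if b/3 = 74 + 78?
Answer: 228484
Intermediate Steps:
b = 456 (b = 3*(74 + 78) = 3*152 = 456)
(b + (15 - 1*(-7)))**2 = (456 + (15 - 1*(-7)))**2 = (456 + (15 + 7))**2 = (456 + 22)**2 = 478**2 = 228484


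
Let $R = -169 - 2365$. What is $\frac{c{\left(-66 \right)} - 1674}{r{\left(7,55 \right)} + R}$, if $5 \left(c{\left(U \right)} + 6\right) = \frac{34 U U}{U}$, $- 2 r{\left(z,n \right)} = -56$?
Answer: $\frac{5322}{6265} \approx 0.84948$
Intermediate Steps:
$r{\left(z,n \right)} = 28$ ($r{\left(z,n \right)} = \left(- \frac{1}{2}\right) \left(-56\right) = 28$)
$R = -2534$
$c{\left(U \right)} = -6 + \frac{34 U}{5}$ ($c{\left(U \right)} = -6 + \frac{34 U U \frac{1}{U}}{5} = -6 + \frac{34 U^{2} \frac{1}{U}}{5} = -6 + \frac{34 U}{5}$)
$\frac{c{\left(-66 \right)} - 1674}{r{\left(7,55 \right)} + R} = \frac{\left(-6 + \frac{34}{5} \left(-66\right)\right) - 1674}{28 - 2534} = \frac{\left(-6 - \frac{2244}{5}\right) - 1674}{-2506} = \left(- \frac{2274}{5} - 1674\right) \left(- \frac{1}{2506}\right) = \left(- \frac{10644}{5}\right) \left(- \frac{1}{2506}\right) = \frac{5322}{6265}$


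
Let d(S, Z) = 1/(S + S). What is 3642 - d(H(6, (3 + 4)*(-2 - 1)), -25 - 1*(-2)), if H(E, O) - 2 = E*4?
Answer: 189383/52 ≈ 3642.0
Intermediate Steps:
H(E, O) = 2 + 4*E (H(E, O) = 2 + E*4 = 2 + 4*E)
d(S, Z) = 1/(2*S)
3642 - d(H(6, (3 + 4)*(-2 - 1)), -25 - 1*(-2)) = 3642 - 1/(2*(2 + 4*6)) = 3642 - 1/(2*(2 + 24)) = 3642 - 1/(2*26) = 3642 - 1*1/52 = 3642 - 1/52 = 189383/52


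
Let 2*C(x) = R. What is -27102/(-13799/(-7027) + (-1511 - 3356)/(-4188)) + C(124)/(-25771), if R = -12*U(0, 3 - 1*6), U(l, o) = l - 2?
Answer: -20554610984174244/2370690293791 ≈ -8670.3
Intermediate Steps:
U(l, o) = -2 + l
R = 24 (R = -12*(-2 + 0) = -12*(-2) = 24)
C(x) = 12 (C(x) = (1/2)*24 = 12)
-27102/(-13799/(-7027) + (-1511 - 3356)/(-4188)) + C(124)/(-25771) = -27102/(-13799/(-7027) + (-1511 - 3356)/(-4188)) + 12/(-25771) = -27102/(-13799*(-1/7027) - 4867*(-1/4188)) + 12*(-1/25771) = -27102/(13799/7027 + 4867/4188) - 12/25771 = -27102/91990621/29429076 - 12/25771 = -27102*29429076/91990621 - 12/25771 = -797586817752/91990621 - 12/25771 = -20554610984174244/2370690293791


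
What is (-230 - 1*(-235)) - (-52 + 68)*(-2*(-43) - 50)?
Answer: -571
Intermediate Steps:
(-230 - 1*(-235)) - (-52 + 68)*(-2*(-43) - 50) = (-230 + 235) - 16*(86 - 50) = 5 - 16*36 = 5 - 1*576 = 5 - 576 = -571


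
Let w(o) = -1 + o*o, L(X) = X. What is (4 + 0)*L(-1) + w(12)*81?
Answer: 11579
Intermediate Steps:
w(o) = -1 + o²
(4 + 0)*L(-1) + w(12)*81 = (4 + 0)*(-1) + (-1 + 12²)*81 = 4*(-1) + (-1 + 144)*81 = -4 + 143*81 = -4 + 11583 = 11579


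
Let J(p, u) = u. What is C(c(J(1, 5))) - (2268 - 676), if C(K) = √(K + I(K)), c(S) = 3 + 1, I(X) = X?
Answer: -1592 + 2*√2 ≈ -1589.2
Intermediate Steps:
c(S) = 4
C(K) = √2*√K (C(K) = √(K + K) = √(2*K) = √2*√K)
C(c(J(1, 5))) - (2268 - 676) = √2*√4 - (2268 - 676) = √2*2 - 1*1592 = 2*√2 - 1592 = -1592 + 2*√2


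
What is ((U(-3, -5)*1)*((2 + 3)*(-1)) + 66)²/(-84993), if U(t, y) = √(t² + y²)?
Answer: -5206/84993 + 220*√34/28331 ≈ -0.015973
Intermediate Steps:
((U(-3, -5)*1)*((2 + 3)*(-1)) + 66)²/(-84993) = ((√((-3)² + (-5)²)*1)*((2 + 3)*(-1)) + 66)²/(-84993) = ((√(9 + 25)*1)*(5*(-1)) + 66)²*(-1/84993) = ((√34*1)*(-5) + 66)²*(-1/84993) = (√34*(-5) + 66)²*(-1/84993) = (-5*√34 + 66)²*(-1/84993) = (66 - 5*√34)²*(-1/84993) = -(66 - 5*√34)²/84993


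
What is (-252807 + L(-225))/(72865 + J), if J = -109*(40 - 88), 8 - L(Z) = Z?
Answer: -252574/78097 ≈ -3.2341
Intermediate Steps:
L(Z) = 8 - Z
J = 5232 (J = -109*(-48) = 5232)
(-252807 + L(-225))/(72865 + J) = (-252807 + (8 - 1*(-225)))/(72865 + 5232) = (-252807 + (8 + 225))/78097 = (-252807 + 233)*(1/78097) = -252574*1/78097 = -252574/78097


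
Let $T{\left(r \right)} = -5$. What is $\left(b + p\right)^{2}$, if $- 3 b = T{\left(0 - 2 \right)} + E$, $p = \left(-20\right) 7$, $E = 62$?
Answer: $25281$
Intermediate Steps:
$p = -140$
$b = -19$ ($b = - \frac{-5 + 62}{3} = \left(- \frac{1}{3}\right) 57 = -19$)
$\left(b + p\right)^{2} = \left(-19 - 140\right)^{2} = \left(-159\right)^{2} = 25281$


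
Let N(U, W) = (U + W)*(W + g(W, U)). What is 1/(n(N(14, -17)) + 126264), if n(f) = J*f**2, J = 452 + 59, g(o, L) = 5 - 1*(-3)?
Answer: 1/498783 ≈ 2.0049e-6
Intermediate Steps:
g(o, L) = 8 (g(o, L) = 5 + 3 = 8)
N(U, W) = (8 + W)*(U + W) (N(U, W) = (U + W)*(W + 8) = (U + W)*(8 + W) = (8 + W)*(U + W))
J = 511
n(f) = 511*f**2
1/(n(N(14, -17)) + 126264) = 1/(511*((-17)**2 + 8*14 + 8*(-17) + 14*(-17))**2 + 126264) = 1/(511*(289 + 112 - 136 - 238)**2 + 126264) = 1/(511*27**2 + 126264) = 1/(511*729 + 126264) = 1/(372519 + 126264) = 1/498783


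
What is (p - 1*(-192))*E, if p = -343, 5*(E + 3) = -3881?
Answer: 588296/5 ≈ 1.1766e+5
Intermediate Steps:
E = -3896/5 (E = -3 + (⅕)*(-3881) = -3 - 3881/5 = -3896/5 ≈ -779.20)
(p - 1*(-192))*E = (-343 - 1*(-192))*(-3896/5) = (-343 + 192)*(-3896/5) = -151*(-3896/5) = 588296/5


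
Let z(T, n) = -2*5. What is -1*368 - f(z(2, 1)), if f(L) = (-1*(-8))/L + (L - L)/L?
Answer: -1836/5 ≈ -367.20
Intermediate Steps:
z(T, n) = -10
f(L) = 8/L (f(L) = 8/L + 0/L = 8/L + 0 = 8/L)
-1*368 - f(z(2, 1)) = -1*368 - 8/(-10) = -368 - 8*(-1)/10 = -368 - 1*(-⅘) = -368 + ⅘ = -1836/5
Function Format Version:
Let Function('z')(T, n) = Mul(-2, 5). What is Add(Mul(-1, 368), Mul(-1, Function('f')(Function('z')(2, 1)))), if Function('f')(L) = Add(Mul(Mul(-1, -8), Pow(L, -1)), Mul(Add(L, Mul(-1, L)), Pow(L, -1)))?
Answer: Rational(-1836, 5) ≈ -367.20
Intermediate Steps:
Function('z')(T, n) = -10
Function('f')(L) = Mul(8, Pow(L, -1)) (Function('f')(L) = Add(Mul(8, Pow(L, -1)), Mul(0, Pow(L, -1))) = Add(Mul(8, Pow(L, -1)), 0) = Mul(8, Pow(L, -1)))
Add(Mul(-1, 368), Mul(-1, Function('f')(Function('z')(2, 1)))) = Add(Mul(-1, 368), Mul(-1, Mul(8, Pow(-10, -1)))) = Add(-368, Mul(-1, Mul(8, Rational(-1, 10)))) = Add(-368, Mul(-1, Rational(-4, 5))) = Add(-368, Rational(4, 5)) = Rational(-1836, 5)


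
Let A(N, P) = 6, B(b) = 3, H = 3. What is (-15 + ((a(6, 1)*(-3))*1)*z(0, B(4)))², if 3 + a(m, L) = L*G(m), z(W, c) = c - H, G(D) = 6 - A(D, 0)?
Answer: 225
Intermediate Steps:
G(D) = 0 (G(D) = 6 - 1*6 = 6 - 6 = 0)
z(W, c) = -3 + c (z(W, c) = c - 1*3 = c - 3 = -3 + c)
a(m, L) = -3 (a(m, L) = -3 + L*0 = -3 + 0 = -3)
(-15 + ((a(6, 1)*(-3))*1)*z(0, B(4)))² = (-15 + (-3*(-3)*1)*(-3 + 3))² = (-15 + (9*1)*0)² = (-15 + 9*0)² = (-15 + 0)² = (-15)² = 225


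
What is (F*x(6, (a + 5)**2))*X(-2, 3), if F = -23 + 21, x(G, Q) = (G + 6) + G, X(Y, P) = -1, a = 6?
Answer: 36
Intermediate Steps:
x(G, Q) = 6 + 2*G (x(G, Q) = (6 + G) + G = 6 + 2*G)
F = -2
(F*x(6, (a + 5)**2))*X(-2, 3) = -2*(6 + 2*6)*(-1) = -2*(6 + 12)*(-1) = -2*18*(-1) = -36*(-1) = 36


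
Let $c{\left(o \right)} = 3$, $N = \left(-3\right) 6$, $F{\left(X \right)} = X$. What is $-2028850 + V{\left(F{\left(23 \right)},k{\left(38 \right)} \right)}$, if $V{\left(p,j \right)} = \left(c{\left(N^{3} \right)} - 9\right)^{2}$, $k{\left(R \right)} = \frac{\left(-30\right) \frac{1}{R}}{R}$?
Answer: $-2028814$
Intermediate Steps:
$k{\left(R \right)} = - \frac{30}{R^{2}}$
$N = -18$
$V{\left(p,j \right)} = 36$ ($V{\left(p,j \right)} = \left(3 - 9\right)^{2} = \left(-6\right)^{2} = 36$)
$-2028850 + V{\left(F{\left(23 \right)},k{\left(38 \right)} \right)} = -2028850 + 36 = -2028814$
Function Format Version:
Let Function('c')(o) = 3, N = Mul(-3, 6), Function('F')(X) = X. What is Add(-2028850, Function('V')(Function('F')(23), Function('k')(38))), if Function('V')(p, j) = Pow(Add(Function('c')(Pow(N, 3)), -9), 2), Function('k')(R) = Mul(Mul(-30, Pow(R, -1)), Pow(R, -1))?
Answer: -2028814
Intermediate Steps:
Function('k')(R) = Mul(-30, Pow(R, -2))
N = -18
Function('V')(p, j) = 36 (Function('V')(p, j) = Pow(Add(3, -9), 2) = Pow(-6, 2) = 36)
Add(-2028850, Function('V')(Function('F')(23), Function('k')(38))) = Add(-2028850, 36) = -2028814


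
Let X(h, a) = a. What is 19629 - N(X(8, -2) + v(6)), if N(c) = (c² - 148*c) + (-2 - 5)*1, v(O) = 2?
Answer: 19636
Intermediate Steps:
N(c) = -7 + c² - 148*c (N(c) = (c² - 148*c) - 7*1 = (c² - 148*c) - 7 = -7 + c² - 148*c)
19629 - N(X(8, -2) + v(6)) = 19629 - (-7 + (-2 + 2)² - 148*(-2 + 2)) = 19629 - (-7 + 0² - 148*0) = 19629 - (-7 + 0 + 0) = 19629 - 1*(-7) = 19629 + 7 = 19636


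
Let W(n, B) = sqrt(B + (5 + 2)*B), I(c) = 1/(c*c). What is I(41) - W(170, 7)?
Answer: 1/1681 - 2*sqrt(14) ≈ -7.4827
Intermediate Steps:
I(c) = c**(-2)
W(n, B) = 2*sqrt(2)*sqrt(B) (W(n, B) = sqrt(B + 7*B) = sqrt(8*B) = 2*sqrt(2)*sqrt(B))
I(41) - W(170, 7) = 41**(-2) - 2*sqrt(2)*sqrt(7) = 1/1681 - 2*sqrt(14)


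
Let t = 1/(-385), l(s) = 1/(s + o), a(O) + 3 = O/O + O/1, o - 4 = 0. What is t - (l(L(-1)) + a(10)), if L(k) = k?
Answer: -9628/1155 ≈ -8.3359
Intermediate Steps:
o = 4 (o = 4 + 0 = 4)
a(O) = -2 + O (a(O) = -3 + (O/O + O/1) = -3 + (1 + O*1) = -3 + (1 + O) = -2 + O)
l(s) = 1/(4 + s) (l(s) = 1/(s + 4) = 1/(4 + s))
t = -1/385 ≈ -0.0025974
t - (l(L(-1)) + a(10)) = -1/385 - (1/(4 - 1) + (-2 + 10)) = -1/385 - (1/3 + 8) = -1/385 - 1*25/3 = -1/385 - 25/3 = -9628/1155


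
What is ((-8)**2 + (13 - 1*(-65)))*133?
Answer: 18886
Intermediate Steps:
((-8)**2 + (13 - 1*(-65)))*133 = (64 + (13 + 65))*133 = (64 + 78)*133 = 142*133 = 18886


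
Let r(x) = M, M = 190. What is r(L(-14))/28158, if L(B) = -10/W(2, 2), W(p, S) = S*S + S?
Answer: 5/741 ≈ 0.0067476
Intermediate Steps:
W(p, S) = S + S**2 (W(p, S) = S**2 + S = S + S**2)
L(B) = -5/3 (L(B) = -10*1/(2*(1 + 2)) = -10/(2*3) = -10/6 = -10*1/6 = -5/3)
r(x) = 190
r(L(-14))/28158 = 190/28158 = 190*(1/28158) = 5/741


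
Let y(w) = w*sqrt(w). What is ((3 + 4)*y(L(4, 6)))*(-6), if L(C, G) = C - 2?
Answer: -84*sqrt(2) ≈ -118.79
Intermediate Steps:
L(C, G) = -2 + C
y(w) = w**(3/2)
((3 + 4)*y(L(4, 6)))*(-6) = ((3 + 4)*(-2 + 4)**(3/2))*(-6) = (7*2**(3/2))*(-6) = (7*(2*sqrt(2)))*(-6) = (14*sqrt(2))*(-6) = -84*sqrt(2)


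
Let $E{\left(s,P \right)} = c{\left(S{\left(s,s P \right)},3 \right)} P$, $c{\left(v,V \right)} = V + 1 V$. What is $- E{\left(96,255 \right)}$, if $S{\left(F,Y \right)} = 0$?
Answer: $-1530$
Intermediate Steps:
$c{\left(v,V \right)} = 2 V$ ($c{\left(v,V \right)} = V + V = 2 V$)
$E{\left(s,P \right)} = 6 P$ ($E{\left(s,P \right)} = 2 \cdot 3 P = 6 P$)
$- E{\left(96,255 \right)} = - 6 \cdot 255 = \left(-1\right) 1530 = -1530$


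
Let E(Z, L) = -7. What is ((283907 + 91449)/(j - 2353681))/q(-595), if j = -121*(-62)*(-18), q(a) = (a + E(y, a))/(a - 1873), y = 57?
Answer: -463189304/749103817 ≈ -0.61832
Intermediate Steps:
q(a) = (-7 + a)/(-1873 + a) (q(a) = (a - 7)/(a - 1873) = (-7 + a)/(-1873 + a))
j = -135036 (j = 7502*(-18) = -135036)
((283907 + 91449)/(j - 2353681))/q(-595) = ((283907 + 91449)/(-135036 - 2353681))/(((-7 - 595)/(-1873 - 595))) = (375356/(-2488717))/((-602/(-2468))) = (375356*(-1/2488717))/((-1/2468*(-602))) = -375356/(2488717*301/1234) = -375356/2488717*1234/301 = -463189304/749103817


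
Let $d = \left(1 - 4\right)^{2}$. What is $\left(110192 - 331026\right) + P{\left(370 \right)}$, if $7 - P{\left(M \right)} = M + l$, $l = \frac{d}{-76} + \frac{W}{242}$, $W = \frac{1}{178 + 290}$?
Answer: $- \frac{475985606401}{2151864} \approx -2.212 \cdot 10^{5}$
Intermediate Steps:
$W = \frac{1}{468} \approx 0.0021368$
$d = 9$ ($d = \left(-3\right)^{2} = 9$)
$l = - \frac{254807}{2151864}$ ($l = \frac{9}{-76} + \frac{1}{468 \cdot 242} = 9 \left(- \frac{1}{76}\right) + \frac{1}{468} \cdot \frac{1}{242} = - \frac{9}{76} + \frac{1}{113256} = - \frac{254807}{2151864} \approx -0.11841$)
$P{\left(M \right)} = \frac{15317855}{2151864} - M$ ($P{\left(M \right)} = 7 - \left(M - \frac{254807}{2151864}\right) = 7 - \left(- \frac{254807}{2151864} + M\right) = \frac{15317855}{2151864} - M$)
$\left(110192 - 331026\right) + P{\left(370 \right)} = \left(110192 - 331026\right) + \left(\frac{15317855}{2151864} - 370\right) = -220834 + \left(\frac{15317855}{2151864} - 370\right) = -220834 - \frac{780871825}{2151864} = - \frac{475985606401}{2151864}$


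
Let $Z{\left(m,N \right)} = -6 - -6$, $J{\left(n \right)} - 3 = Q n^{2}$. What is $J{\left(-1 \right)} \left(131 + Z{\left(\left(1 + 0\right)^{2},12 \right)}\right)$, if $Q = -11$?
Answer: $-1048$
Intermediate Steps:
$J{\left(n \right)} = 3 - 11 n^{2}$
$Z{\left(m,N \right)} = 0$ ($Z{\left(m,N \right)} = -6 + 6 = 0$)
$J{\left(-1 \right)} \left(131 + Z{\left(\left(1 + 0\right)^{2},12 \right)}\right) = \left(3 - 11 \left(-1\right)^{2}\right) \left(131 + 0\right) = \left(3 - 11\right) 131 = \left(-8\right) 131 = -1048$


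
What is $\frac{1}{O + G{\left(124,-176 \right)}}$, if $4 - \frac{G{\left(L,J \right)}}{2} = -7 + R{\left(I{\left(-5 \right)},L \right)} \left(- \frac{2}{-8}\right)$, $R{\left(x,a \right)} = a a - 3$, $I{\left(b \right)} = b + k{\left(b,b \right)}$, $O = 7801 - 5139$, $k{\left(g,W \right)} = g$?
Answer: $- \frac{2}{10005} \approx -0.0001999$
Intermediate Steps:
$O = 2662$ ($O = 7801 - 5139 = 2662$)
$I{\left(b \right)} = 2 b$ ($I{\left(b \right)} = b + b = 2 b$)
$R{\left(x,a \right)} = -3 + a^{2}$ ($R{\left(x,a \right)} = a^{2} - 3 = -3 + a^{2}$)
$G{\left(L,J \right)} = \frac{47}{2} - \frac{L^{2}}{2}$ ($G{\left(L,J \right)} = 8 - 2 \left(-7 + \left(-3 + L^{2}\right) \left(- \frac{2}{-8}\right)\right) = 8 - 2 \left(-7 + \left(-3 + L^{2}\right) \left(\left(-2\right) \left(- \frac{1}{8}\right)\right)\right) = 8 - 2 \left(-7 + \left(-3 + L^{2}\right) \frac{1}{4}\right) = 8 - 2 \left(-7 + \left(- \frac{3}{4} + \frac{L^{2}}{4}\right)\right) = 8 - 2 \left(- \frac{31}{4} + \frac{L^{2}}{4}\right) = 8 - \left(- \frac{31}{2} + \frac{L^{2}}{2}\right) = \frac{47}{2} - \frac{L^{2}}{2}$)
$\frac{1}{O + G{\left(124,-176 \right)}} = \frac{1}{2662 + \left(\frac{47}{2} - \frac{124^{2}}{2}\right)} = \frac{1}{2662 + \left(\frac{47}{2} - 7688\right)} = \frac{1}{2662 - \frac{15329}{2}} = \frac{1}{- \frac{10005}{2}} = - \frac{2}{10005}$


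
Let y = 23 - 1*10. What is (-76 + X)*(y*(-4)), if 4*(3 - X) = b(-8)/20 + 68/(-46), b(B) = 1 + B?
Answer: 1735227/460 ≈ 3772.2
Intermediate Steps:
y = 13 (y = 23 - 10 = 13)
X = 6361/1840 (X = 3 - ((1 - 8)/20 + 68/(-46))/4 = 3 - (-7*1/20 + 68*(-1/46))/4 = 3 - (-7/20 - 34/23)/4 = 3 - ¼*(-841/460) = 3 + 841/1840 = 6361/1840 ≈ 3.4571)
(-76 + X)*(y*(-4)) = (-76 + 6361/1840)*(13*(-4)) = -133479/1840*(-52) = 1735227/460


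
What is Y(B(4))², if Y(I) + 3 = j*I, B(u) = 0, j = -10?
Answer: 9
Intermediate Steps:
Y(I) = -3 - 10*I
Y(B(4))² = (-3 - 10*0)² = (-3 + 0)² = (-3)² = 9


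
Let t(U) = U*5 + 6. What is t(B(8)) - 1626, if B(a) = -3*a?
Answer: -1740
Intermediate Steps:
t(U) = 6 + 5*U (t(U) = 5*U + 6 = 6 + 5*U)
t(B(8)) - 1626 = (6 + 5*(-3*8)) - 1626 = (6 + 5*(-24)) - 1626 = (6 - 120) - 1626 = -114 - 1626 = -1740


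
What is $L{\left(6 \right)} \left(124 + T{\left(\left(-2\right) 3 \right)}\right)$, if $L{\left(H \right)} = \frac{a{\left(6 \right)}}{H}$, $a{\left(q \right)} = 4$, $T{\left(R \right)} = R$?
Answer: $\frac{236}{3} \approx 78.667$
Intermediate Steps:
$L{\left(H \right)} = \frac{4}{H}$
$L{\left(6 \right)} \left(124 + T{\left(\left(-2\right) 3 \right)}\right) = \frac{4}{6} \left(124 - 6\right) = 4 \cdot \frac{1}{6} \left(124 - 6\right) = \frac{2}{3} \cdot 118 = \frac{236}{3}$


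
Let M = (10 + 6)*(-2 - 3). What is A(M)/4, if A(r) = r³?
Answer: -128000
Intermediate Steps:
M = -80 (M = 16*(-5) = -80)
A(M)/4 = (-80)³/4 = -512000*¼ = -128000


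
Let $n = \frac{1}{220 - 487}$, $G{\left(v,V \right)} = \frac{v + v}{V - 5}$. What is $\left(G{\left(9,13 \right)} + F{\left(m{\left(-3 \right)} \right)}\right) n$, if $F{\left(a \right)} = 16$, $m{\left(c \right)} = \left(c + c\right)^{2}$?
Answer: $- \frac{73}{1068} \approx -0.068352$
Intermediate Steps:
$m{\left(c \right)} = 4 c^{2}$ ($m{\left(c \right)} = \left(2 c\right)^{2} = 4 c^{2}$)
$G{\left(v,V \right)} = \frac{2 v}{-5 + V}$
$n = - \frac{1}{267}$ ($n = \frac{1}{-267} = - \frac{1}{267} \approx -0.0037453$)
$\left(G{\left(9,13 \right)} + F{\left(m{\left(-3 \right)} \right)}\right) n = \left(2 \cdot 9 \frac{1}{-5 + 13} + 16\right) \left(- \frac{1}{267}\right) = \left(2 \cdot 9 \cdot \frac{1}{8} + 16\right) \left(- \frac{1}{267}\right) = \left(\frac{9}{4} + 16\right) \left(- \frac{1}{267}\right) = \frac{73}{4} \left(- \frac{1}{267}\right) = - \frac{73}{1068}$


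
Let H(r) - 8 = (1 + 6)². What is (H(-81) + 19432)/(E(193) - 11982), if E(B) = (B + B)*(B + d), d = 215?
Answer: 19489/145506 ≈ 0.13394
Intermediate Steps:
E(B) = 2*B*(215 + B) (E(B) = (B + B)*(B + 215) = (2*B)*(215 + B) = 2*B*(215 + B))
H(r) = 57 (H(r) = 8 + (1 + 6)² = 8 + 7² = 8 + 49 = 57)
(H(-81) + 19432)/(E(193) - 11982) = (57 + 19432)/(2*193*(215 + 193) - 11982) = 19489/(2*193*408 - 11982) = 19489/(157488 - 11982) = 19489/145506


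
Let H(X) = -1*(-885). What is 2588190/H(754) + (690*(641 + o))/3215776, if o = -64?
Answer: 277446387683/94865392 ≈ 2924.6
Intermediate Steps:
H(X) = 885
2588190/H(754) + (690*(641 + o))/3215776 = 2588190/885 + (690*(641 - 64))/3215776 = 2588190*(1/885) + (690*577)*(1/3215776) = 172546/59 + 398130*(1/3215776) = 172546/59 + 199065/1607888 = 277446387683/94865392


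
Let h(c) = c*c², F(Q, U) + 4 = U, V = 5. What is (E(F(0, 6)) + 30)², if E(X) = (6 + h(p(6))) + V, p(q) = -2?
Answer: 1089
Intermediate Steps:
F(Q, U) = -4 + U
h(c) = c³
E(X) = 3 (E(X) = (6 + (-2)³) + 5 = (6 - 8) + 5 = -2 + 5 = 3)
(E(F(0, 6)) + 30)² = (3 + 30)² = 33² = 1089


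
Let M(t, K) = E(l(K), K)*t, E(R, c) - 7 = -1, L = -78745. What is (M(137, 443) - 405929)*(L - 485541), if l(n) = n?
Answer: 228596208602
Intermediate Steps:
E(R, c) = 6 (E(R, c) = 7 - 1 = 6)
M(t, K) = 6*t
(M(137, 443) - 405929)*(L - 485541) = (6*137 - 405929)*(-78745 - 485541) = (822 - 405929)*(-564286) = -405107*(-564286) = 228596208602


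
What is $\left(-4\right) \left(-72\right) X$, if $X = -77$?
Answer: $-22176$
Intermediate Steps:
$\left(-4\right) \left(-72\right) X = \left(-4\right) \left(-72\right) \left(-77\right) = 288 \left(-77\right) = -22176$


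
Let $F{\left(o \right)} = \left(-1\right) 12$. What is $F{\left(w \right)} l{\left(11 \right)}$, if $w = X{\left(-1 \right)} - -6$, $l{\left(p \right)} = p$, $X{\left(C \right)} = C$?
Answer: $-132$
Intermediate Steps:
$w = 5$ ($w = -1 - -6 = -1 + 6 = 5$)
$F{\left(o \right)} = -12$
$F{\left(w \right)} l{\left(11 \right)} = \left(-12\right) 11 = -132$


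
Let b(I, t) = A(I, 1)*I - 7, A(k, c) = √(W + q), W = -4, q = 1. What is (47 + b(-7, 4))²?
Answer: 1453 - 560*I*√3 ≈ 1453.0 - 969.95*I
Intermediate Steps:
A(k, c) = I*√3 (A(k, c) = √(-4 + 1) = √(-3) = I*√3)
b(I, t) = -7 + I*I*√3 (b(I, t) = (I*√3)*I - 7 = I*I*√3 - 7 = -7 + I*I*√3)
(47 + b(-7, 4))² = (47 + (-7 + I*(-7)*√3))² = (47 + (-7 - 7*I*√3))² = (40 - 7*I*√3)²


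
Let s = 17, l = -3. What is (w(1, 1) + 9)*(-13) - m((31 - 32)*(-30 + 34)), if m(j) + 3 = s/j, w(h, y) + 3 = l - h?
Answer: -75/4 ≈ -18.750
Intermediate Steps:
w(h, y) = -6 - h (w(h, y) = -3 + (-3 - h) = -6 - h)
m(j) = -3 + 17/j
(w(1, 1) + 9)*(-13) - m((31 - 32)*(-30 + 34)) = ((-6 - 1*1) + 9)*(-13) - (-3 + 17/(((31 - 32)*(-30 + 34)))) = ((-6 - 1) + 9)*(-13) - (-3 + 17/((-1*4))) = (-7 + 9)*(-13) - (-3 + 17/(-4)) = 2*(-13) - (-3 + 17*(-¼)) = -26 - (-3 - 17/4) = -26 - 1*(-29/4) = -26 + 29/4 = -75/4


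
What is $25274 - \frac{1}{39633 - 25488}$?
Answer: $\frac{357500729}{14145} \approx 25274.0$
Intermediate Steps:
$25274 - \frac{1}{39633 - 25488} = 25274 - \frac{1}{14145} = \frac{357500729}{14145}$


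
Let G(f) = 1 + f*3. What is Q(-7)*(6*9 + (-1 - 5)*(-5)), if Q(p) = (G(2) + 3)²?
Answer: 8400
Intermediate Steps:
G(f) = 1 + 3*f
Q(p) = 100 (Q(p) = ((1 + 3*2) + 3)² = ((1 + 6) + 3)² = (7 + 3)² = 10² = 100)
Q(-7)*(6*9 + (-1 - 5)*(-5)) = 100*(6*9 + (-1 - 5)*(-5)) = 100*(54 - 6*(-5)) = 100*(54 + 30) = 100*84 = 8400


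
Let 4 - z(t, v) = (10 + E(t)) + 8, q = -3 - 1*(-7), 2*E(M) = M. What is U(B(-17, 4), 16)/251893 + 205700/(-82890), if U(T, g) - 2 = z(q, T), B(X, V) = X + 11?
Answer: -5181555056/2087941077 ≈ -2.4817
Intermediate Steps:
E(M) = M/2
q = 4 (q = -3 + 7 = 4)
B(X, V) = 11 + X
z(t, v) = -14 - t/2 (z(t, v) = 4 - ((10 + t/2) + 8) = 4 - (18 + t/2) = 4 + (-18 - t/2) = -14 - t/2)
U(T, g) = -14 (U(T, g) = 2 + (-14 - 1/2*4) = 2 + (-14 - 2) = 2 - 16 = -14)
U(B(-17, 4), 16)/251893 + 205700/(-82890) = -14/251893 + 205700/(-82890) = -14*1/251893 + 205700*(-1/82890) = -14/251893 - 20570/8289 = -5181555056/2087941077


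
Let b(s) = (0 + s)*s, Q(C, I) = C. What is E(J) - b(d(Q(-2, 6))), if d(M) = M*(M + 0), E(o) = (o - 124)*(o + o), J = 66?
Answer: -7672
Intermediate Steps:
E(o) = 2*o*(-124 + o) (E(o) = (-124 + o)*(2*o) = 2*o*(-124 + o))
d(M) = M² (d(M) = M*M = M²)
b(s) = s² (b(s) = s*s = s²)
E(J) - b(d(Q(-2, 6))) = 2*66*(-124 + 66) - ((-2)²)² = 2*66*(-58) - 1*4² = -7656 - 1*16 = -7656 - 16 = -7672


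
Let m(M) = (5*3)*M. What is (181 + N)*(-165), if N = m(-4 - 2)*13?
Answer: 163185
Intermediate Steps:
m(M) = 15*M
N = -1170 (N = (15*(-4 - 2))*13 = (15*(-6))*13 = -90*13 = -1170)
(181 + N)*(-165) = (181 - 1170)*(-165) = -989*(-165) = 163185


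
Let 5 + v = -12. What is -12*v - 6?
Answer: 198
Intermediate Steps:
v = -17 (v = -5 - 12 = -17)
-12*v - 6 = -12*(-17) - 6 = 204 - 6 = 198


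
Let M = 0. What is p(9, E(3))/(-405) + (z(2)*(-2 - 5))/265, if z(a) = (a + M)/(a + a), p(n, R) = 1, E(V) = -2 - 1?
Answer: -673/42930 ≈ -0.015677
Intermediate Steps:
E(V) = -3
z(a) = ½ (z(a) = (a + 0)/(a + a) = a/((2*a)) = a*(1/(2*a)) = ½)
p(9, E(3))/(-405) + (z(2)*(-2 - 5))/265 = 1/(-405) + ((-2 - 5)/2)/265 = 1*(-1/405) + ((½)*(-7))*(1/265) = -1/405 - 7/2*1/265 = -1/405 - 7/530 = -673/42930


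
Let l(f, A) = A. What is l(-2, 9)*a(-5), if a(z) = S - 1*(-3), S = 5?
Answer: 72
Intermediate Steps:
a(z) = 8 (a(z) = 5 - 1*(-3) = 5 + 3 = 8)
l(-2, 9)*a(-5) = 9*8 = 72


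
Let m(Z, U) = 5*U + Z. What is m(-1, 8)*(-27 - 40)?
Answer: -2613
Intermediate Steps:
m(Z, U) = Z + 5*U
m(-1, 8)*(-27 - 40) = (-1 + 5*8)*(-27 - 40) = (-1 + 40)*(-67) = 39*(-67) = -2613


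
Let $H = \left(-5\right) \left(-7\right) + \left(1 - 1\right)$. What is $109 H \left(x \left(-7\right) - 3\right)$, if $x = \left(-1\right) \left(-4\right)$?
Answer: $-118265$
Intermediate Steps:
$x = 4$
$H = 35$ ($H = 35 + \left(1 - 1\right) = 35 + 0 = 35$)
$109 H \left(x \left(-7\right) - 3\right) = 109 \cdot 35 \left(4 \left(-7\right) - 3\right) = 3815 \left(-28 - 3\right) = 3815 \left(-31\right) = -118265$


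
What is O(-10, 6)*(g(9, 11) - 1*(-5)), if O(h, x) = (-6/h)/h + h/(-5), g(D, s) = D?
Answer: 679/25 ≈ 27.160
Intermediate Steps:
O(h, x) = -6/h**2 - h/5 (O(h, x) = -6/h**2 + h*(-1/5) = -6/h**2 - h/5)
O(-10, 6)*(g(9, 11) - 1*(-5)) = (-6/(-10)**2 - 1/5*(-10))*(9 - 1*(-5)) = (-6*1/100 + 2)*(9 + 5) = (-3/50 + 2)*14 = (97/50)*14 = 679/25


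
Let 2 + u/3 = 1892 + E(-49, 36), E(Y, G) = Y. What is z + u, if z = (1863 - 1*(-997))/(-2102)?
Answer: 5803243/1051 ≈ 5521.6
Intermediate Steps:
u = 5523 (u = -6 + 3*(1892 - 49) = -6 + 3*1843 = -6 + 5529 = 5523)
z = -1430/1051 (z = (1863 + 997)*(-1/2102) = 2860*(-1/2102) = -1430/1051 ≈ -1.3606)
z + u = -1430/1051 + 5523 = 5803243/1051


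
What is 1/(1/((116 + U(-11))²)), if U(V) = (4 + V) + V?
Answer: 9604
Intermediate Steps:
U(V) = 4 + 2*V
1/(1/((116 + U(-11))²)) = 1/(1/((116 + (4 + 2*(-11)))²)) = 1/(1/((116 + (4 - 22))²)) = 1/(1/((116 - 18)²)) = 1/(1/(98²)) = 1/(1/9604) = 9604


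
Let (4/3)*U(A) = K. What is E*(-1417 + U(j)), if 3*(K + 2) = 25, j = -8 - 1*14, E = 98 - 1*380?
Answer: 796509/2 ≈ 3.9825e+5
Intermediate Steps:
E = -282 (E = 98 - 380 = -282)
j = -22 (j = -8 - 14 = -22)
K = 19/3 (K = -2 + (⅓)*25 = -2 + 25/3 = 19/3 ≈ 6.3333)
U(A) = 19/4 (U(A) = (¾)*(19/3) = 19/4)
E*(-1417 + U(j)) = -282*(-1417 + 19/4) = -282*(-5649/4) = 796509/2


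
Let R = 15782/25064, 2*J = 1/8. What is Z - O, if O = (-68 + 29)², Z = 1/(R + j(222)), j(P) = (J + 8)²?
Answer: -6158967713/4049329 ≈ -1521.0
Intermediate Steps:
J = 1/16 (J = (½)/8 = (½)*(⅛) = 1/16 ≈ 0.062500)
j(P) = 16641/256 (j(P) = (1/16 + 8)² = (129/16)² = 16641/256)
R = 607/964 (R = 15782*(1/25064) = 607/964 ≈ 0.62967)
Z = 61696/4049329 (Z = 1/(607/964 + 16641/256) = 1/(4049329/61696) = 61696/4049329 ≈ 0.015236)
O = 1521 (O = (-39)² = 1521)
Z - O = 61696/4049329 - 1*1521 = 61696/4049329 - 1521 = -6158967713/4049329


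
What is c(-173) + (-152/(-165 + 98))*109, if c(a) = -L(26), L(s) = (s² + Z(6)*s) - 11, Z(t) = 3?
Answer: -33213/67 ≈ -495.72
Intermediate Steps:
L(s) = -11 + s² + 3*s (L(s) = (s² + 3*s) - 11 = -11 + s² + 3*s)
c(a) = -743 (c(a) = -(-11 + 26² + 3*26) = -(-11 + 676 + 78) = -1*743 = -743)
c(-173) + (-152/(-165 + 98))*109 = -743 + (-152/(-165 + 98))*109 = -743 + (-152/(-67))*109 = -743 - 1/67*(-152)*109 = -743 + (152/67)*109 = -743 + 16568/67 = -33213/67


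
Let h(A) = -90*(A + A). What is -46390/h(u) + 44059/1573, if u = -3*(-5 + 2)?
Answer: 14434705/254826 ≈ 56.645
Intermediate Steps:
u = 9 (u = -3*(-3) = 9)
h(A) = -180*A
-46390/h(u) + 44059/1573 = -46390/((-180*9)) + 44059/1573 = -46390/(-1620) + 44059*(1/1573) = -46390*(-1/1620) + 44059/1573 = 4639/162 + 44059/1573 = 14434705/254826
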